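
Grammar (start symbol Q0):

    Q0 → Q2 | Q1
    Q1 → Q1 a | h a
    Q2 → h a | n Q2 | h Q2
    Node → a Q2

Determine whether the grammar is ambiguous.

Ambiguous

Witness: h a

Derivation 1: Q0 ⇒ Q2 ⇒ h a
Derivation 2: Q0 ⇒ Q1 ⇒ h a

Two distinct leftmost derivations for the same string.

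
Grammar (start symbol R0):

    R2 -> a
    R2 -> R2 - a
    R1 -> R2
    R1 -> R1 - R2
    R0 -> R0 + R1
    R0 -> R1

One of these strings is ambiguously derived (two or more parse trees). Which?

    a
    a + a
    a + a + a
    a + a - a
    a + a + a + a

a: 1 tree
a + a: 1 tree
a + a + a: 1 tree
a + a - a: 2 trees
a + a + a + a: 1 tree

a + a - a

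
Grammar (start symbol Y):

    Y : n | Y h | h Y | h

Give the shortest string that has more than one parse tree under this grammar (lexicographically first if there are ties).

length 1: no string has ≥2 trees
length 2: h h has 2 parse trees

Two derivations of h h:
  Y ⇒ Y h ⇒ h h
  Y ⇒ h Y ⇒ h h

h h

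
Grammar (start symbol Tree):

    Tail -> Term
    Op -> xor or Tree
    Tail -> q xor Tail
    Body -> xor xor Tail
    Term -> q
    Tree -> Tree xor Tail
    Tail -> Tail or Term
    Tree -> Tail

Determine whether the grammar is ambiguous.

Ambiguous

Witness: q xor q

Derivation 1: Tree ⇒ Tree xor Tail ⇒ Tail xor Tail ⇒ Term xor Tail ⇒ q xor Tail ⇒ q xor Term ⇒ q xor q
Derivation 2: Tree ⇒ Tail ⇒ q xor Tail ⇒ q xor Term ⇒ q xor q

Two distinct leftmost derivations for the same string.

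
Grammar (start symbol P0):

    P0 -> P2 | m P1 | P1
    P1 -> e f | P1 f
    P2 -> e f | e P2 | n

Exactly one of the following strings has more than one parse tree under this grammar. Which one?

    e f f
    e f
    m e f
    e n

e f f: 1 tree
e f: 2 trees
m e f: 1 tree
e n: 1 tree

e f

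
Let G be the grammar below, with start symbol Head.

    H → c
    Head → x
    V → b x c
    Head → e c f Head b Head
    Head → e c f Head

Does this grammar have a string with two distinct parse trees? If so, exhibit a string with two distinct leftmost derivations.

Witness: e c f e c f x b x

Derivation 1: Head ⇒ e c f Head b Head ⇒ e c f e c f Head b Head ⇒ e c f e c f x b Head ⇒ e c f e c f x b x
Derivation 2: Head ⇒ e c f Head ⇒ e c f e c f Head b Head ⇒ e c f e c f x b Head ⇒ e c f e c f x b x

Two distinct leftmost derivations for the same string.

Ambiguous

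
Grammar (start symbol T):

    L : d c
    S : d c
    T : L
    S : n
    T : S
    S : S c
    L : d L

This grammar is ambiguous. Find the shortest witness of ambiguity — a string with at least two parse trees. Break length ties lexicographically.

d c

length 1: no string has ≥2 trees
length 2: d c has 2 parse trees

Two derivations of d c:
  T ⇒ L ⇒ d c
  T ⇒ S ⇒ d c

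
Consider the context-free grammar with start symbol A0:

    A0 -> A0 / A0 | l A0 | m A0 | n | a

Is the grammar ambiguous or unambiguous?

Ambiguous

Witness: l a / a

Derivation 1: A0 ⇒ A0 / A0 ⇒ l A0 / A0 ⇒ l a / A0 ⇒ l a / a
Derivation 2: A0 ⇒ l A0 ⇒ l A0 / A0 ⇒ l a / A0 ⇒ l a / a

Two distinct leftmost derivations for the same string.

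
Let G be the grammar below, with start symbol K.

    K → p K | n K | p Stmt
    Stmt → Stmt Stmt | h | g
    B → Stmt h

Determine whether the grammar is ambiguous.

Ambiguous

Witness: p g g g

Derivation 1: K ⇒ p Stmt ⇒ p Stmt Stmt ⇒ p Stmt Stmt Stmt ⇒ p g Stmt Stmt ⇒ p g g Stmt ⇒ p g g g
Derivation 2: K ⇒ p Stmt ⇒ p Stmt Stmt ⇒ p g Stmt ⇒ p g Stmt Stmt ⇒ p g g Stmt ⇒ p g g g

Two distinct leftmost derivations for the same string.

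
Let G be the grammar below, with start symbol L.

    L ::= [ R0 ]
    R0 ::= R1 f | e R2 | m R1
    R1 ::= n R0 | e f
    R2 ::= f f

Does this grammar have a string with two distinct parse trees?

Ambiguous

Witness: [ e f f ]

Derivation 1: L ⇒ [ R0 ] ⇒ [ R1 f ] ⇒ [ e f f ]
Derivation 2: L ⇒ [ R0 ] ⇒ [ e R2 ] ⇒ [ e f f ]

Two distinct leftmost derivations for the same string.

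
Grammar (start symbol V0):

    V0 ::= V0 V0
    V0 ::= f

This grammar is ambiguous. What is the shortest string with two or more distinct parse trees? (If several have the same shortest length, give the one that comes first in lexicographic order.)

length 1: no string has ≥2 trees
length 2: no string has ≥2 trees
length 3: f f f has 2 parse trees

Two derivations of f f f:
  V0 ⇒ V0 V0 ⇒ V0 V0 V0 ⇒ f V0 V0 ⇒ f f V0 ⇒ f f f
  V0 ⇒ V0 V0 ⇒ f V0 ⇒ f V0 V0 ⇒ f f V0 ⇒ f f f

f f f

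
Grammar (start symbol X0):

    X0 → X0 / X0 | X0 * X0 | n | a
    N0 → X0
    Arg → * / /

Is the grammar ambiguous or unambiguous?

Witness: a * a * a

Derivation 1: X0 ⇒ X0 * X0 ⇒ X0 * X0 * X0 ⇒ a * X0 * X0 ⇒ a * a * X0 ⇒ a * a * a
Derivation 2: X0 ⇒ X0 * X0 ⇒ a * X0 ⇒ a * X0 * X0 ⇒ a * a * X0 ⇒ a * a * a

Two distinct leftmost derivations for the same string.

Ambiguous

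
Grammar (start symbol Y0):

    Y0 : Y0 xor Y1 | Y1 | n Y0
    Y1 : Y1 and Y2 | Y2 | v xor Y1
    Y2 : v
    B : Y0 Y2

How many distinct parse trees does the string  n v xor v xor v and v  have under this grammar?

Parse trees for n v xor v xor v and v (showing first 6 of 12):
  [Y0 [Y0 n [Y0 [Y1 [Y2 v]]]] xor [Y1 [Y1 v xor [Y1 [Y2 v]]] and [Y2 v]]]
  [Y0 [Y0 n [Y0 [Y1 [Y2 v]]]] xor [Y1 v xor [Y1 [Y1 [Y2 v]] and [Y2 v]]]]
  [Y0 [Y0 [Y0 n [Y0 [Y1 [Y2 v]]]] xor [Y1 [Y2 v]]] xor [Y1 [Y1 [Y2 v]] and [Y2 v]]]
  [Y0 [Y0 n [Y0 [Y0 [Y1 [Y2 v]]] xor [Y1 [Y2 v]]]] xor [Y1 [Y1 [Y2 v]] and [Y2 v]]]
  [Y0 [Y0 n [Y0 [Y1 v xor [Y1 [Y2 v]]]]] xor [Y1 [Y1 [Y2 v]] and [Y2 v]]]
  [Y0 n [Y0 [Y0 [Y1 [Y2 v]]] xor [Y1 [Y1 v xor [Y1 [Y2 v]]] and [Y2 v]]]]

12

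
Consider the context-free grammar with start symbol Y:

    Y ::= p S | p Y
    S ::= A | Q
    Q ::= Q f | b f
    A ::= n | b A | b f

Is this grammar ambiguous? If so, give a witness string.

Ambiguous

Witness: p b f

Derivation 1: Y ⇒ p S ⇒ p A ⇒ p b f
Derivation 2: Y ⇒ p S ⇒ p Q ⇒ p b f

Two distinct leftmost derivations for the same string.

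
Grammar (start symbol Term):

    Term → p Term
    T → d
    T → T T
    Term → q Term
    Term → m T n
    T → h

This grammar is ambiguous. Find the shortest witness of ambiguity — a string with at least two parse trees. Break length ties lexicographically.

m d d d n

length 3: no string has ≥2 trees
length 4: no string has ≥2 trees
length 5: m d d d n has 2 parse trees

Two derivations of m d d d n:
  Term ⇒ m T n ⇒ m T T n ⇒ m d T n ⇒ m d T T n ⇒ m d d T n ⇒ m d d d n
  Term ⇒ m T n ⇒ m T T n ⇒ m T T T n ⇒ m d T T n ⇒ m d d T n ⇒ m d d d n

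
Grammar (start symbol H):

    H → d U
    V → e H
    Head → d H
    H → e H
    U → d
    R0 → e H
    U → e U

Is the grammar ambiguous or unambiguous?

Unambiguous

(R0, V, Head are unreachable from H, so their rules don't affect L(H).) Restricted to the reachable nonterminals, every rule has the form A → t or A → t B, and no two rules for the same A share a first terminal. The grammar encodes a DFA — one run per string.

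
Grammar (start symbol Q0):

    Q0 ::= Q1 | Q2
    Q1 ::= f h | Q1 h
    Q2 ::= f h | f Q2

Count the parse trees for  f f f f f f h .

1

Parse trees for f f f f f f h:
  [Q0 [Q2 f [Q2 f [Q2 f [Q2 f [Q2 f [Q2 f h]]]]]]]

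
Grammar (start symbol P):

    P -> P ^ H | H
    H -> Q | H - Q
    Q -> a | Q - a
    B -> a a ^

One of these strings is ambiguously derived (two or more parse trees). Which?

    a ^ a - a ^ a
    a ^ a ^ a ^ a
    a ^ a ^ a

a ^ a - a ^ a: 2 trees
a ^ a ^ a ^ a: 1 tree
a ^ a ^ a: 1 tree

a ^ a - a ^ a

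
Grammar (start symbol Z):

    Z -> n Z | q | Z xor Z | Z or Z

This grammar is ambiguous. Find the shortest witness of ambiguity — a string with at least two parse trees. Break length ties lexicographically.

n q or q

length 1: no string has ≥2 trees
length 2: no string has ≥2 trees
length 3: no string has ≥2 trees
length 4: n q or q has 2 parse trees

Two derivations of n q or q:
  Z ⇒ n Z ⇒ n Z or Z ⇒ n q or Z ⇒ n q or q
  Z ⇒ Z or Z ⇒ n Z or Z ⇒ n q or Z ⇒ n q or q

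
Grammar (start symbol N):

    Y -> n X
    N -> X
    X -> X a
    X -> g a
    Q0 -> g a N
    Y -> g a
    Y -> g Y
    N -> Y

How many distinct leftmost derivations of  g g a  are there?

Parse trees for g g a:
  [N [Y g [Y g a]]]

1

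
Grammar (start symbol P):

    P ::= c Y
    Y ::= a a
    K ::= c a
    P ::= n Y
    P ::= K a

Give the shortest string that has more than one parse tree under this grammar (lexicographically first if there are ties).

length 3: c a a has 2 parse trees

Two derivations of c a a:
  P ⇒ c Y ⇒ c a a
  P ⇒ K a ⇒ c a a

c a a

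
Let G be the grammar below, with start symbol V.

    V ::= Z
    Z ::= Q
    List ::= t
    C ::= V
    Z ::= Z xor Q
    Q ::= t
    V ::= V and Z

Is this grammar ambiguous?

Unambiguous

(C, List are unreachable from V, so their rules don't affect L(V).) V → V and Z | Z  ;  Z → Z xor Q | Q  — a left-associative chain with Q at the bottom. Each string factors uniquely by precedence.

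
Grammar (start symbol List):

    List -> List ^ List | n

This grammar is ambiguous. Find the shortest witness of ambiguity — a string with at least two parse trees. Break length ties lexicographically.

length 1: no string has ≥2 trees
length 3: no string has ≥2 trees
length 5: n ^ n ^ n has 2 parse trees

Two derivations of n ^ n ^ n:
  List ⇒ List ^ List ⇒ List ^ List ^ List ⇒ n ^ List ^ List ⇒ n ^ n ^ List ⇒ n ^ n ^ n
  List ⇒ List ^ List ⇒ n ^ List ⇒ n ^ List ^ List ⇒ n ^ n ^ List ⇒ n ^ n ^ n

n ^ n ^ n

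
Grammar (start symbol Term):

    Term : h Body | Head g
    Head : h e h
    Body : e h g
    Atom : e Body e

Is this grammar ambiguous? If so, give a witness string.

Ambiguous

Witness: h e h g

Derivation 1: Term ⇒ h Body ⇒ h e h g
Derivation 2: Term ⇒ Head g ⇒ h e h g

Two distinct leftmost derivations for the same string.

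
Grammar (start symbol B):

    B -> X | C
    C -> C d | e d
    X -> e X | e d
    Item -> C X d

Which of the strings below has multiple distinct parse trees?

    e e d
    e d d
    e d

e e d: 1 tree
e d d: 1 tree
e d: 2 trees

e d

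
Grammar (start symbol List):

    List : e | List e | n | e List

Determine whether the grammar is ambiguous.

Ambiguous

Witness: e e

Derivation 1: List ⇒ List e ⇒ e e
Derivation 2: List ⇒ e List ⇒ e e

Two distinct leftmost derivations for the same string.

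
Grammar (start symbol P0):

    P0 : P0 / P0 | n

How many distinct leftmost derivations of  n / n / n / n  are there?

Parse trees for n / n / n / n:
  [P0 [P0 n] / [P0 [P0 n] / [P0 [P0 n] / [P0 n]]]]
  [P0 [P0 n] / [P0 [P0 [P0 n] / [P0 n]] / [P0 n]]]
  [P0 [P0 [P0 n] / [P0 n]] / [P0 [P0 n] / [P0 n]]]
  [P0 [P0 [P0 n] / [P0 [P0 n] / [P0 n]]] / [P0 n]]
  [P0 [P0 [P0 [P0 n] / [P0 n]] / [P0 n]] / [P0 n]]

5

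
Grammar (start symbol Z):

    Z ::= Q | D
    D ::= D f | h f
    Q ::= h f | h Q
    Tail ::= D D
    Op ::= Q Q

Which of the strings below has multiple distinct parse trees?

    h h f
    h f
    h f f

h h f: 1 tree
h f: 2 trees
h f f: 1 tree

h f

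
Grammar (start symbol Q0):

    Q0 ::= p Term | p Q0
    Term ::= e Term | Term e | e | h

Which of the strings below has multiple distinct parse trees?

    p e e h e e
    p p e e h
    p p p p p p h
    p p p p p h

p e e h e e: 6 trees
p p e e h: 1 tree
p p p p p p h: 1 tree
p p p p p h: 1 tree

p e e h e e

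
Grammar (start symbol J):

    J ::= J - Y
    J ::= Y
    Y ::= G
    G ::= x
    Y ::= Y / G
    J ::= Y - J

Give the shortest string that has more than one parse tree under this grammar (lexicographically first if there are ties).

length 1: no string has ≥2 trees
length 3: x - x has 2 parse trees

Two derivations of x - x:
  J ⇒ J - Y ⇒ Y - Y ⇒ G - Y ⇒ x - Y ⇒ x - G ⇒ x - x
  J ⇒ Y - J ⇒ G - J ⇒ x - J ⇒ x - Y ⇒ x - G ⇒ x - x

x - x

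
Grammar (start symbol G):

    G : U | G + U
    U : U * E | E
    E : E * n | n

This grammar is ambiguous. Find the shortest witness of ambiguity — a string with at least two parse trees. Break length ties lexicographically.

n * n

length 1: no string has ≥2 trees
length 3: n * n has 2 parse trees

Two derivations of n * n:
  G ⇒ U ⇒ U * E ⇒ E * E ⇒ n * E ⇒ n * n
  G ⇒ U ⇒ E ⇒ E * n ⇒ n * n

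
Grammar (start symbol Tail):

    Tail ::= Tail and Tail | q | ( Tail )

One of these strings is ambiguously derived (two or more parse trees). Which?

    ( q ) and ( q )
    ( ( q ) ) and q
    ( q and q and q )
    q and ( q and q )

( q and q and q )

( q ) and ( q ): 1 tree
( ( q ) ) and q: 1 tree
( q and q and q ): 2 trees
q and ( q and q ): 1 tree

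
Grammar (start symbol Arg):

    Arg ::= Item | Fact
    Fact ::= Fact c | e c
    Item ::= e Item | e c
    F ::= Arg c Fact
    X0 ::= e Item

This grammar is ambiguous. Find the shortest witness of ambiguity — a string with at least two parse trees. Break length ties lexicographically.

e c

length 2: e c has 2 parse trees

Two derivations of e c:
  Arg ⇒ Item ⇒ e c
  Arg ⇒ Fact ⇒ e c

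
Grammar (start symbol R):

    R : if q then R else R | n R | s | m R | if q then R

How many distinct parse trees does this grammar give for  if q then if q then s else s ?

2

Parse trees for if q then if q then s else s:
  [R if q then [R if q then [R s]] else [R s]]
  [R if q then [R if q then [R s] else [R s]]]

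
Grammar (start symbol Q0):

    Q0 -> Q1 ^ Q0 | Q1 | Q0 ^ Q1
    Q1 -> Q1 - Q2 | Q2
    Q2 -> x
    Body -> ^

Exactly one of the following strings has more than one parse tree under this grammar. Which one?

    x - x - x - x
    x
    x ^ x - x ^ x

x ^ x - x ^ x

x - x - x - x: 1 tree
x: 1 tree
x ^ x - x ^ x: 4 trees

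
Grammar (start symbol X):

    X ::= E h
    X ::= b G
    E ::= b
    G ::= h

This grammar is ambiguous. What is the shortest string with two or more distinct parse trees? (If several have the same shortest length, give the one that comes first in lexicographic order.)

b h

length 2: b h has 2 parse trees

Two derivations of b h:
  X ⇒ E h ⇒ b h
  X ⇒ b G ⇒ b h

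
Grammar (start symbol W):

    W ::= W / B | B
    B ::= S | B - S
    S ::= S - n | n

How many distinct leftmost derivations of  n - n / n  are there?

2

Parse trees for n - n / n:
  [W [W [B [S [S n] - n]]] / [B [S n]]]
  [W [W [B [B [S n]] - [S n]]] / [B [S n]]]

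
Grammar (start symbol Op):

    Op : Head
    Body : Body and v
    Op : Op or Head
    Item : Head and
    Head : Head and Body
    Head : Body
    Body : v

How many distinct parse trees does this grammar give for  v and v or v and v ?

4

Parse trees for v and v or v and v:
  [Op [Op [Head [Head [Body v]] and [Body v]]] or [Head [Head [Body v]] and [Body v]]]
  [Op [Op [Head [Head [Body v]] and [Body v]]] or [Head [Body [Body v] and v]]]
  [Op [Op [Head [Body [Body v] and v]]] or [Head [Head [Body v]] and [Body v]]]
  [Op [Op [Head [Body [Body v] and v]]] or [Head [Body [Body v] and v]]]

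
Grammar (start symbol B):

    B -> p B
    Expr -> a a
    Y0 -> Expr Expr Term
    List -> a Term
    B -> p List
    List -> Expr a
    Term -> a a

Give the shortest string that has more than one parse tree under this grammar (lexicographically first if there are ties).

p a a a

length 4: p a a a has 2 parse trees

Two derivations of p a a a:
  B ⇒ p List ⇒ p a Term ⇒ p a a a
  B ⇒ p List ⇒ p Expr a ⇒ p a a a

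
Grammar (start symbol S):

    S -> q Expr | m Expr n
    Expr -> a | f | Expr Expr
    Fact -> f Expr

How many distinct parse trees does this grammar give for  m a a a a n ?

Parse trees for m a a a a n:
  [S m [Expr [Expr a] [Expr [Expr a] [Expr [Expr a] [Expr a]]]] n]
  [S m [Expr [Expr a] [Expr [Expr [Expr a] [Expr a]] [Expr a]]] n]
  [S m [Expr [Expr [Expr a] [Expr a]] [Expr [Expr a] [Expr a]]] n]
  [S m [Expr [Expr [Expr a] [Expr [Expr a] [Expr a]]] [Expr a]] n]
  [S m [Expr [Expr [Expr [Expr a] [Expr a]] [Expr a]] [Expr a]] n]

5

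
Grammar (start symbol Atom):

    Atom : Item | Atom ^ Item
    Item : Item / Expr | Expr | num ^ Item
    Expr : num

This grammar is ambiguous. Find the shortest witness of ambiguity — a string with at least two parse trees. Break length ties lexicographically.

num ^ num

length 1: no string has ≥2 trees
length 3: num ^ num has 2 parse trees

Two derivations of num ^ num:
  Atom ⇒ Item ⇒ num ^ Item ⇒ num ^ Expr ⇒ num ^ num
  Atom ⇒ Atom ^ Item ⇒ Item ^ Item ⇒ Expr ^ Item ⇒ num ^ Item ⇒ num ^ Expr ⇒ num ^ num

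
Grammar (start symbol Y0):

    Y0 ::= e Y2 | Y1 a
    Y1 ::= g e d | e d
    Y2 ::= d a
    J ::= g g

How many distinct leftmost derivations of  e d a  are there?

2

Parse trees for e d a:
  [Y0 e [Y2 d a]]
  [Y0 [Y1 e d] a]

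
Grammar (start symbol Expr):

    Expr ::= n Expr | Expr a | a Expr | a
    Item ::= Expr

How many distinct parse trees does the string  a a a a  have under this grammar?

8

Parse trees for a a a a:
  [Expr [Expr [Expr [Expr a] a] a] a]
  [Expr [Expr [Expr a [Expr a]] a] a]
  [Expr [Expr a [Expr [Expr a] a]] a]
  [Expr [Expr a [Expr a [Expr a]]] a]
  [Expr a [Expr [Expr [Expr a] a] a]]
  [Expr a [Expr [Expr a [Expr a]] a]]
  [Expr a [Expr a [Expr [Expr a] a]]]
  [Expr a [Expr a [Expr a [Expr a]]]]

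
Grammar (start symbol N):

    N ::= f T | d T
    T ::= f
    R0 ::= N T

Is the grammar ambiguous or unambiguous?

(R0 is unreachable from N, so its rules don't affect L(N).) The reachable rules are right-linear with at most one rule per (nonterminal, next-terminal) pair. Each input token forces the next rule, so parsing is deterministic.

Unambiguous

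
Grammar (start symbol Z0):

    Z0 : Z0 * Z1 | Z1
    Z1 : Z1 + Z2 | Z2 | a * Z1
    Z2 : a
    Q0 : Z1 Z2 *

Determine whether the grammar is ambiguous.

Witness: a * a

Derivation 1: Z0 ⇒ Z0 * Z1 ⇒ Z1 * Z1 ⇒ Z2 * Z1 ⇒ a * Z1 ⇒ a * Z2 ⇒ a * a
Derivation 2: Z0 ⇒ Z1 ⇒ a * Z1 ⇒ a * Z2 ⇒ a * a

Two distinct leftmost derivations for the same string.

Ambiguous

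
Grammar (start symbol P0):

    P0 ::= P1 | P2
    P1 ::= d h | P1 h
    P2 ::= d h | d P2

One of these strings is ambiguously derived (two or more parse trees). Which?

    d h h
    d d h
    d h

d h h: 1 tree
d d h: 1 tree
d h: 2 trees

d h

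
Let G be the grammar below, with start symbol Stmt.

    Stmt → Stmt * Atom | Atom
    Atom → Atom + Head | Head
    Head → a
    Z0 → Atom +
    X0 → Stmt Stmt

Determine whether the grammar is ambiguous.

Only Stmt, Atom, Head are reachable from Stmt; ignoring the rest: This is a standard precedence ladder (Stmt over Atom over Head), with each level left-recursive on its own operator ('*' at Stmt, '+' at Atom). That structure is LR(1), hence unambiguous.

Unambiguous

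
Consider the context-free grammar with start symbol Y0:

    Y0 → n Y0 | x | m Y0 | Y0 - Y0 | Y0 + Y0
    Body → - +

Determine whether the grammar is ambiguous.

Witness: m x + x

Derivation 1: Y0 ⇒ m Y0 ⇒ m Y0 + Y0 ⇒ m x + Y0 ⇒ m x + x
Derivation 2: Y0 ⇒ Y0 + Y0 ⇒ m Y0 + Y0 ⇒ m x + Y0 ⇒ m x + x

Two distinct leftmost derivations for the same string.

Ambiguous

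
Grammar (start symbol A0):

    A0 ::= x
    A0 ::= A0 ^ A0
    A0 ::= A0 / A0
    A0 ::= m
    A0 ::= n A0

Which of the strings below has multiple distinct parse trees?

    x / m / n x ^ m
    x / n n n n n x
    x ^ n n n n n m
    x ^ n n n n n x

x / m / n x ^ m

x / m / n x ^ m: 7 trees
x / n n n n n x: 1 tree
x ^ n n n n n m: 1 tree
x ^ n n n n n x: 1 tree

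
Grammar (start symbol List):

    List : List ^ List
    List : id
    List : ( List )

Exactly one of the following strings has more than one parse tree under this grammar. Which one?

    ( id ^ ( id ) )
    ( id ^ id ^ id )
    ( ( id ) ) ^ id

( id ^ ( id ) ): 1 tree
( id ^ id ^ id ): 2 trees
( ( id ) ) ^ id: 1 tree

( id ^ id ^ id )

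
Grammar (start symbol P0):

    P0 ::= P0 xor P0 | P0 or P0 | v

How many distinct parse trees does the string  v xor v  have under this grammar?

1

Parse trees for v xor v:
  [P0 [P0 v] xor [P0 v]]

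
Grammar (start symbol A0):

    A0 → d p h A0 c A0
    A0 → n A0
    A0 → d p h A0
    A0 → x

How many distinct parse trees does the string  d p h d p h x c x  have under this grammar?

Parse trees for d p h d p h x c x:
  [A0 d p h [A0 d p h [A0 x]] c [A0 x]]
  [A0 d p h [A0 d p h [A0 x] c [A0 x]]]

2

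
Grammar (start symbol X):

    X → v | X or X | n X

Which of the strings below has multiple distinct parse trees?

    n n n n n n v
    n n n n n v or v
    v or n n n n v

n n n n n v or v

n n n n n n v: 1 tree
n n n n n v or v: 6 trees
v or n n n n v: 1 tree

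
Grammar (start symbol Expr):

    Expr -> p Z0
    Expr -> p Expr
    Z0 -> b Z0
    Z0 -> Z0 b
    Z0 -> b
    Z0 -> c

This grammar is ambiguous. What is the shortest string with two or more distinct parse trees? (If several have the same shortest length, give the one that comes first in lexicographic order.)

length 2: no string has ≥2 trees
length 3: p b b has 2 parse trees

Two derivations of p b b:
  Expr ⇒ p Z0 ⇒ p b Z0 ⇒ p b b
  Expr ⇒ p Z0 ⇒ p Z0 b ⇒ p b b

p b b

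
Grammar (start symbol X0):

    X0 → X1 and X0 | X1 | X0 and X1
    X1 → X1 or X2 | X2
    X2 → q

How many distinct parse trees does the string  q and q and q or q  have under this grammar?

4

Parse trees for q and q and q or q:
  [X0 [X1 [X2 q]] and [X0 [X1 [X2 q]] and [X0 [X1 [X1 [X2 q]] or [X2 q]]]]]
  [X0 [X1 [X2 q]] and [X0 [X0 [X1 [X2 q]]] and [X1 [X1 [X2 q]] or [X2 q]]]]
  [X0 [X0 [X1 [X2 q]] and [X0 [X1 [X2 q]]]] and [X1 [X1 [X2 q]] or [X2 q]]]
  [X0 [X0 [X0 [X1 [X2 q]]] and [X1 [X2 q]]] and [X1 [X1 [X2 q]] or [X2 q]]]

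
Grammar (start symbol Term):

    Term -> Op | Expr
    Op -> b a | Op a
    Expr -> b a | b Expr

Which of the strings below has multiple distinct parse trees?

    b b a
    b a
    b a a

b b a: 1 tree
b a: 2 trees
b a a: 1 tree

b a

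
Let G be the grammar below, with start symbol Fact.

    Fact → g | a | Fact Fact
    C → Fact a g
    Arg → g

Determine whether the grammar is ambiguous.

Witness: a a a

Derivation 1: Fact ⇒ Fact Fact ⇒ a Fact ⇒ a Fact Fact ⇒ a a Fact ⇒ a a a
Derivation 2: Fact ⇒ Fact Fact ⇒ Fact Fact Fact ⇒ a Fact Fact ⇒ a a Fact ⇒ a a a

Two distinct leftmost derivations for the same string.

Ambiguous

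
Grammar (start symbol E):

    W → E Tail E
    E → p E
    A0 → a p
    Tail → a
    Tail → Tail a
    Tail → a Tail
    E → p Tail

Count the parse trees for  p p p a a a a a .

16

Parse trees for p p p a a a a a (showing first 6 of 16):
  [E p [E p [E p [Tail [Tail [Tail [Tail [Tail a] a] a] a] a]]]]
  [E p [E p [E p [Tail [Tail [Tail [Tail a [Tail a]] a] a] a]]]]
  [E p [E p [E p [Tail [Tail [Tail a [Tail [Tail a] a]] a] a]]]]
  [E p [E p [E p [Tail [Tail [Tail a [Tail a [Tail a]]] a] a]]]]
  [E p [E p [E p [Tail [Tail a [Tail [Tail [Tail a] a] a]] a]]]]
  [E p [E p [E p [Tail [Tail a [Tail [Tail a [Tail a]] a]] a]]]]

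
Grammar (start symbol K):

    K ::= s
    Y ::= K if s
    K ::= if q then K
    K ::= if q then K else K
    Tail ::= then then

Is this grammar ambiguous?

Ambiguous

Witness: if q then if q then s else s

Derivation 1: K ⇒ if q then K ⇒ if q then if q then K else K ⇒ if q then if q then s else K ⇒ if q then if q then s else s
Derivation 2: K ⇒ if q then K else K ⇒ if q then if q then K else K ⇒ if q then if q then s else K ⇒ if q then if q then s else s

Two distinct leftmost derivations for the same string.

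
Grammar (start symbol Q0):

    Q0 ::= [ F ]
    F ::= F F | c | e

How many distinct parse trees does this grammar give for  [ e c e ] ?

2

Parse trees for [ e c e ]:
  [Q0 [ [F [F e] [F [F c] [F e]]] ]]
  [Q0 [ [F [F [F e] [F c]] [F e]] ]]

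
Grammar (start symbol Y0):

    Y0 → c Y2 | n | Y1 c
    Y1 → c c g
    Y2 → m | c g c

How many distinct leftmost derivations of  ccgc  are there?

2

Parse trees for ccgc:
  [Y0 c [Y2 c g c]]
  [Y0 [Y1 c c g] c]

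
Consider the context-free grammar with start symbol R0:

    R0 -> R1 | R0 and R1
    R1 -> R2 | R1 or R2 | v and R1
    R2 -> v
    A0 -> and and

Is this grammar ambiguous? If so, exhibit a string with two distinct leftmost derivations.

Ambiguous

Witness: v and v

Derivation 1: R0 ⇒ R1 ⇒ v and R1 ⇒ v and R2 ⇒ v and v
Derivation 2: R0 ⇒ R0 and R1 ⇒ R1 and R1 ⇒ R2 and R1 ⇒ v and R1 ⇒ v and R2 ⇒ v and v

Two distinct leftmost derivations for the same string.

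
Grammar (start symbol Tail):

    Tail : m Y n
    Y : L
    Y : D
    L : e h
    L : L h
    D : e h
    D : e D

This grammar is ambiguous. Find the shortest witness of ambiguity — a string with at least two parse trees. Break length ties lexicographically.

length 4: m e h n has 2 parse trees

Two derivations of m e h n:
  Tail ⇒ m Y n ⇒ m L n ⇒ m e h n
  Tail ⇒ m Y n ⇒ m D n ⇒ m e h n

m e h n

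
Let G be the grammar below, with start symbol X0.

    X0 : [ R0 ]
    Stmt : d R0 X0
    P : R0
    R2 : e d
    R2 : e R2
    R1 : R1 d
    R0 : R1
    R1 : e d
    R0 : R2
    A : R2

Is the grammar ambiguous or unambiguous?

Ambiguous

Witness: [ e d ]

Derivation 1: X0 ⇒ [ R0 ] ⇒ [ R1 ] ⇒ [ e d ]
Derivation 2: X0 ⇒ [ R0 ] ⇒ [ R2 ] ⇒ [ e d ]

Two distinct leftmost derivations for the same string.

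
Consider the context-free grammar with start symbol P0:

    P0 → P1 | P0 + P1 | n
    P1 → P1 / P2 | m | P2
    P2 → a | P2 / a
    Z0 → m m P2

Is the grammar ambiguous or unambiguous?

Witness: a / a

Derivation 1: P0 ⇒ P1 ⇒ P1 / P2 ⇒ P2 / P2 ⇒ a / P2 ⇒ a / a
Derivation 2: P0 ⇒ P1 ⇒ P2 ⇒ P2 / a ⇒ a / a

Two distinct leftmost derivations for the same string.

Ambiguous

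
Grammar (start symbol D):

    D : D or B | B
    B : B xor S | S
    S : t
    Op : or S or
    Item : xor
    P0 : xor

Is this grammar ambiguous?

Unambiguous

Only D, B, S are reachable from D; ignoring the rest: D → D or B | B  ;  B → B xor S | S  — a left-associative chain with S at the bottom. Each string factors uniquely by precedence.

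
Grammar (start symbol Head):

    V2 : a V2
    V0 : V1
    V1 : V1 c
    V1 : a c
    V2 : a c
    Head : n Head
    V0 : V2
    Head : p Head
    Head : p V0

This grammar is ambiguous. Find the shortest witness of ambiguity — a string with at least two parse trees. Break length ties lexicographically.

length 3: p a c has 2 parse trees

Two derivations of p a c:
  Head ⇒ p V0 ⇒ p V1 ⇒ p a c
  Head ⇒ p V0 ⇒ p V2 ⇒ p a c

p a c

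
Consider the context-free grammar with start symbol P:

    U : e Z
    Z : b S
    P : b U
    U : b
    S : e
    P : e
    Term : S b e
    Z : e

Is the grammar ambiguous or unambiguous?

Unambiguous

(Term is unreachable from P, so its rules don't affect L(P).) The reachable rules are right-linear with at most one rule per (nonterminal, next-terminal) pair. Each input token forces the next rule, so parsing is deterministic.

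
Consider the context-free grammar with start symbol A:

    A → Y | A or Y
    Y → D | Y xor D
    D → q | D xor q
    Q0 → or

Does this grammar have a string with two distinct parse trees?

Ambiguous

Witness: q xor q

Derivation 1: A ⇒ Y ⇒ D ⇒ D xor q ⇒ q xor q
Derivation 2: A ⇒ Y ⇒ Y xor D ⇒ D xor D ⇒ q xor D ⇒ q xor q

Two distinct leftmost derivations for the same string.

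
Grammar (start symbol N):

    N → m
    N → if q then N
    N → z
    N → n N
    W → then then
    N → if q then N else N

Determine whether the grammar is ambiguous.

Witness: if q then if q then m else m

Derivation 1: N ⇒ if q then N ⇒ if q then if q then N else N ⇒ if q then if q then m else N ⇒ if q then if q then m else m
Derivation 2: N ⇒ if q then N else N ⇒ if q then if q then N else N ⇒ if q then if q then m else N ⇒ if q then if q then m else m

Two distinct leftmost derivations for the same string.

Ambiguous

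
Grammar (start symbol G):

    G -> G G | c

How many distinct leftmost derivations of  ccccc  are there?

14

Parse trees for ccccc (showing first 6 of 14):
  [G [G c] [G [G c] [G [G c] [G [G c] [G c]]]]]
  [G [G c] [G [G c] [G [G [G c] [G c]] [G c]]]]
  [G [G c] [G [G [G c] [G c]] [G [G c] [G c]]]]
  [G [G c] [G [G [G c] [G [G c] [G c]]] [G c]]]
  [G [G c] [G [G [G [G c] [G c]] [G c]] [G c]]]
  [G [G [G c] [G c]] [G [G c] [G [G c] [G c]]]]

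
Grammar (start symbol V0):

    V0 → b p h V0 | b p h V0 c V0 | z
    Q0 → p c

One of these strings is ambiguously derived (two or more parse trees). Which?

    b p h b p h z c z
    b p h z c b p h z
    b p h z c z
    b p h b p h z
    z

b p h b p h z c z: 2 trees
b p h z c b p h z: 1 tree
b p h z c z: 1 tree
b p h b p h z: 1 tree
z: 1 tree

b p h b p h z c z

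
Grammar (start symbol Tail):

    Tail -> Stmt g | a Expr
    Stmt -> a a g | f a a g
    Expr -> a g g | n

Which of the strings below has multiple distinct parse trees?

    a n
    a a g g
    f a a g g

a n: 1 tree
a a g g: 2 trees
f a a g g: 1 tree

a a g g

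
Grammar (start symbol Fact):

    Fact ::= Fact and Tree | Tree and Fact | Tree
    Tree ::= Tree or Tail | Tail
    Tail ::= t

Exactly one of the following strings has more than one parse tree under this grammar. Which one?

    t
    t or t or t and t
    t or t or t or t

t: 1 tree
t or t or t and t: 2 trees
t or t or t or t: 1 tree

t or t or t and t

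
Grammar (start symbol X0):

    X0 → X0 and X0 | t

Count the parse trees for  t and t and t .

Parse trees for t and t and t:
  [X0 [X0 t] and [X0 [X0 t] and [X0 t]]]
  [X0 [X0 [X0 t] and [X0 t]] and [X0 t]]

2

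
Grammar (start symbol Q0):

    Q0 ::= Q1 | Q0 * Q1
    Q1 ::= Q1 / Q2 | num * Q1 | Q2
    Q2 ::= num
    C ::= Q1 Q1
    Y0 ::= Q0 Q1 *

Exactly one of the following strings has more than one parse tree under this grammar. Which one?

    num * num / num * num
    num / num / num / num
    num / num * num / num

num * num / num * num

num * num / num * num: 3 trees
num / num / num / num: 1 tree
num / num * num / num: 1 tree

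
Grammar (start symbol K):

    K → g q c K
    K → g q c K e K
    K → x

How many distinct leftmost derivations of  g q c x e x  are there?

Parse trees for g q c x e x:
  [K g q c [K x] e [K x]]

1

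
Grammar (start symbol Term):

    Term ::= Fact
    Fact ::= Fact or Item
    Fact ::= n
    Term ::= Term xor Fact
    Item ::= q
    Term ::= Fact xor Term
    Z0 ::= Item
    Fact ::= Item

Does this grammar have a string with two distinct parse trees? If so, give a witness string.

Ambiguous

Witness: n xor n

Derivation 1: Term ⇒ Term xor Fact ⇒ Fact xor Fact ⇒ n xor Fact ⇒ n xor n
Derivation 2: Term ⇒ Fact xor Term ⇒ n xor Term ⇒ n xor Fact ⇒ n xor n

Two distinct leftmost derivations for the same string.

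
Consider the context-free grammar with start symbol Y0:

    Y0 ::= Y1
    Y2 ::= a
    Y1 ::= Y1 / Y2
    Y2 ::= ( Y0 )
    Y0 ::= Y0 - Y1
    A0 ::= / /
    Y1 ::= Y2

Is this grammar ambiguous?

Only Y0, Y1, Y2 are reachable from Y0; ignoring the rest: The grammar is stratified — Y0 handles '-' (left-recursive), Y1 handles '/', Y2 atoms. Each operator has a fixed associativity and precedence level, so every string has one parse.

Unambiguous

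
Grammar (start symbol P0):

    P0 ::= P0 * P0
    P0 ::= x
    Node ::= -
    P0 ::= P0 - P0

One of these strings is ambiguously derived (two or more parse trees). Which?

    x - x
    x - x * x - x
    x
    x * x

x - x * x - x

x - x: 1 tree
x - x * x - x: 5 trees
x: 1 tree
x * x: 1 tree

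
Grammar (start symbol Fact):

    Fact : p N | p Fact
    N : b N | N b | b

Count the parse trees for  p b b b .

4

Parse trees for p b b b:
  [Fact p [N b [N b [N b]]]]
  [Fact p [N b [N [N b] b]]]
  [Fact p [N [N b [N b]] b]]
  [Fact p [N [N [N b] b] b]]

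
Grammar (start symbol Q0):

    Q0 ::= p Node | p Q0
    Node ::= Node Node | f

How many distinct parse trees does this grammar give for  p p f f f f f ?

14

Parse trees for p p f f f f f (showing first 6 of 14):
  [Q0 p [Q0 p [Node [Node f] [Node [Node f] [Node [Node f] [Node [Node f] [Node f]]]]]]]
  [Q0 p [Q0 p [Node [Node f] [Node [Node f] [Node [Node [Node f] [Node f]] [Node f]]]]]]
  [Q0 p [Q0 p [Node [Node f] [Node [Node [Node f] [Node f]] [Node [Node f] [Node f]]]]]]
  [Q0 p [Q0 p [Node [Node f] [Node [Node [Node f] [Node [Node f] [Node f]]] [Node f]]]]]
  [Q0 p [Q0 p [Node [Node f] [Node [Node [Node [Node f] [Node f]] [Node f]] [Node f]]]]]
  [Q0 p [Q0 p [Node [Node [Node f] [Node f]] [Node [Node f] [Node [Node f] [Node f]]]]]]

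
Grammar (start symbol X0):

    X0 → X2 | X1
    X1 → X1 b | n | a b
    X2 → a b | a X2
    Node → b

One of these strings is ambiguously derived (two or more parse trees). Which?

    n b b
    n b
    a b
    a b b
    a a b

a b

n b b: 1 tree
n b: 1 tree
a b: 2 trees
a b b: 1 tree
a a b: 1 tree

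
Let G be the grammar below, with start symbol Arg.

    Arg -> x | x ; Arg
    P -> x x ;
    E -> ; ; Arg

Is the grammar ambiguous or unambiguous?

Unambiguous

Only Arg is reachable from Arg; ignoring the rest: The reachable grammar is A → atom sep A | atom. Each atom is followed by either the separator (recurse) or end-of-string (stop) — no choice point.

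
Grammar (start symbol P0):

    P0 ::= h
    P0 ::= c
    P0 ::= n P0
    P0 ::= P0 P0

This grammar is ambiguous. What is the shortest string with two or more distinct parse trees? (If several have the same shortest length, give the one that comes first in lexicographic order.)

c c c

length 1: no string has ≥2 trees
length 2: no string has ≥2 trees
length 3: c c c has 2 parse trees

Two derivations of c c c:
  P0 ⇒ P0 P0 ⇒ c P0 ⇒ c P0 P0 ⇒ c c P0 ⇒ c c c
  P0 ⇒ P0 P0 ⇒ P0 P0 P0 ⇒ c P0 P0 ⇒ c c P0 ⇒ c c c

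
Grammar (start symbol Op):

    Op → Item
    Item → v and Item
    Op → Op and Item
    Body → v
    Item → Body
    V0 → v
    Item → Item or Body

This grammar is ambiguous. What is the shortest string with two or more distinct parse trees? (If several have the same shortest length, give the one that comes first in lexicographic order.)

length 1: no string has ≥2 trees
length 3: v and v has 2 parse trees

Two derivations of v and v:
  Op ⇒ Item ⇒ v and Item ⇒ v and Body ⇒ v and v
  Op ⇒ Op and Item ⇒ Item and Item ⇒ Body and Item ⇒ v and Item ⇒ v and Body ⇒ v and v

v and v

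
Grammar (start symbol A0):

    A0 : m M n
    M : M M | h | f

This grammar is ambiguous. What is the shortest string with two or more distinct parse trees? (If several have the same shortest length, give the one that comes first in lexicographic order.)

length 3: no string has ≥2 trees
length 4: no string has ≥2 trees
length 5: m f f f n has 2 parse trees

Two derivations of m f f f n:
  A0 ⇒ m M n ⇒ m M M n ⇒ m M M M n ⇒ m f M M n ⇒ m f f M n ⇒ m f f f n
  A0 ⇒ m M n ⇒ m M M n ⇒ m f M n ⇒ m f M M n ⇒ m f f M n ⇒ m f f f n

m f f f n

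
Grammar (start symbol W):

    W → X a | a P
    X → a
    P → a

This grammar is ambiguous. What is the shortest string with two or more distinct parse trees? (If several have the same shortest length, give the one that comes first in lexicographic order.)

a a

length 2: a a has 2 parse trees

Two derivations of a a:
  W ⇒ X a ⇒ a a
  W ⇒ a P ⇒ a a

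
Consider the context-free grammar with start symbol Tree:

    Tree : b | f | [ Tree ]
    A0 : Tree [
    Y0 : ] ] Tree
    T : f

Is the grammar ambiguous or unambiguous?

Unambiguous

Only Tree is reachable from Tree; ignoring the rest: L(Tree) is { openⁿ atom closeⁿ : n ≥ 0 }. The bracket depth fixes n, and the derivation is forced at every step.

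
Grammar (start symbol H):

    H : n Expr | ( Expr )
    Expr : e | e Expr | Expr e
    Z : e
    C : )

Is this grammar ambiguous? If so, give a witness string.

Witness: n e e

Derivation 1: H ⇒ n Expr ⇒ n e Expr ⇒ n e e
Derivation 2: H ⇒ n Expr ⇒ n Expr e ⇒ n e e

Two distinct leftmost derivations for the same string.

Ambiguous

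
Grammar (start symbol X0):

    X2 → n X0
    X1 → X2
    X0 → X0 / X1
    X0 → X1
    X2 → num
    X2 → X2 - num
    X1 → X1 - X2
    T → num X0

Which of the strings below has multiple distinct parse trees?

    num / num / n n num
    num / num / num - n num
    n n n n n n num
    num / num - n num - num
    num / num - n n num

num / num - n num - num

num / num / n n num: 1 tree
num / num / num - n num: 1 tree
n n n n n n num: 1 tree
num / num - n num - num: 4 trees
num / num - n n num: 1 tree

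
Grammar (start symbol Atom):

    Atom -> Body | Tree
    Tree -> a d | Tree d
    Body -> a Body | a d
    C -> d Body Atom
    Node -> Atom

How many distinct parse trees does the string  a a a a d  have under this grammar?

Parse trees for a a a a d:
  [Atom [Body a [Body a [Body a [Body a d]]]]]

1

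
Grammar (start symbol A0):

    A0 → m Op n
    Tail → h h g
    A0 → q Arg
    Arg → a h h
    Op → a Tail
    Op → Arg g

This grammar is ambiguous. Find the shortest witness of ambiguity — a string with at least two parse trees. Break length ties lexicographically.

length 4: no string has ≥2 trees
length 6: m a h h g n has 2 parse trees

Two derivations of m a h h g n:
  A0 ⇒ m Op n ⇒ m a Tail n ⇒ m a h h g n
  A0 ⇒ m Op n ⇒ m Arg g n ⇒ m a h h g n

m a h h g n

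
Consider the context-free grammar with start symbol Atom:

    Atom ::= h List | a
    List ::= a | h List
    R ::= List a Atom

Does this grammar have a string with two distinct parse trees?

(R is unreachable from Atom, so its rules don't affect L(Atom).) The reachable rules are right-linear with at most one rule per (nonterminal, next-terminal) pair. Each input token forces the next rule, so parsing is deterministic.

Unambiguous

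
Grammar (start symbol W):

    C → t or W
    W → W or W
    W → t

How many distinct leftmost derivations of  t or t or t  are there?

Parse trees for t or t or t:
  [W [W t] or [W [W t] or [W t]]]
  [W [W [W t] or [W t]] or [W t]]

2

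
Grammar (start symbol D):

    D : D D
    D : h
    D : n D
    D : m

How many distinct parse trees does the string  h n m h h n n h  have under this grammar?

28

Parse trees for h n m h h n n h (showing first 6 of 28):
  [D [D h] [D [D n [D m]] [D [D h] [D [D h] [D n [D n [D h]]]]]]]
  [D [D h] [D [D n [D m]] [D [D [D h] [D h]] [D n [D n [D h]]]]]]
  [D [D h] [D [D [D n [D m]] [D h]] [D [D h] [D n [D n [D h]]]]]]
  [D [D h] [D [D n [D [D m] [D h]]] [D [D h] [D n [D n [D h]]]]]]
  [D [D h] [D [D [D n [D m]] [D [D h] [D h]]] [D n [D n [D h]]]]]
  [D [D h] [D [D [D [D n [D m]] [D h]] [D h]] [D n [D n [D h]]]]]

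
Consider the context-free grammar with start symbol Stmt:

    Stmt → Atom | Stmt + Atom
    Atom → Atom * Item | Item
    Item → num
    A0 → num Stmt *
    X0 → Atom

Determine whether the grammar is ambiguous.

Unambiguous

(A0, X0 are unreachable from Stmt, so their rules don't affect L(Stmt).) This is a standard precedence ladder (Stmt over Atom over Item), with each level left-recursive on its own operator ('+' at Stmt, '*' at Atom). That structure is LR(1), hence unambiguous.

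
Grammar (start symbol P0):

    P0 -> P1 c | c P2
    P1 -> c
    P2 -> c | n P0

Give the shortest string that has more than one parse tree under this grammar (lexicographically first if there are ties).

length 2: c c has 2 parse trees

Two derivations of c c:
  P0 ⇒ P1 c ⇒ c c
  P0 ⇒ c P2 ⇒ c c

c c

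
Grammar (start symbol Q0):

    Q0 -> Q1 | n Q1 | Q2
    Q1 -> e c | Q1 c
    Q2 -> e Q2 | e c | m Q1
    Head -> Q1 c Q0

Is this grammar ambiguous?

Witness: e c

Derivation 1: Q0 ⇒ Q1 ⇒ e c
Derivation 2: Q0 ⇒ Q2 ⇒ e c

Two distinct leftmost derivations for the same string.

Ambiguous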